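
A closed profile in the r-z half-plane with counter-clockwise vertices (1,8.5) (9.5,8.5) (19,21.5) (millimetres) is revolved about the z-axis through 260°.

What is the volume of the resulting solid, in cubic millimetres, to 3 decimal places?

Volume = 2465.379 mm³

Profile (r,z), 3 vertices: (1,8.5) (9.5,8.5) (19,21.5)
edge 0: (1,8.5)→(9.5,8.5)  cross = 1·8.5 − 9.5·8.5 = -72.2500; (r_i+r_j)·cross = 10.5·-72.2500 = -758.6250
edge 1: (9.5,8.5)→(19,21.5)  cross = 9.5·21.5 − 19·8.5 = 42.7500; (r_i+r_j)·cross = 28.5·42.7500 = 1218.3750
edge 2: (19,21.5)→(1,8.5)  cross = 19·8.5 − 1·21.5 = 140.0000; (r_i+r_j)·cross = 20·140.0000 = 2800.0000
Σcross = 110.5000 → A = |Σcross|/2 = 55.2500 mm²
Σ(r_i+r_j)·cross = 3259.7500 → first moment M = |Σ|/6 = 543.2917
R_c = M/A = 543.2917/55.2500 = 9.8333 mm
θ = 260° = 4.537856 rad
V = θ·R_c·A = 4.537856·9.8333·55.2500 = 2465.379 mm³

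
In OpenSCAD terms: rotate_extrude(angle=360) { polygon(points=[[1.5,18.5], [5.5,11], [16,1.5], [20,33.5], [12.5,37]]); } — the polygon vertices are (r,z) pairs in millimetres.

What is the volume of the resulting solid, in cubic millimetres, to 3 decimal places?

Profile (r,z), 5 vertices: (1.5,18.5) (5.5,11) (16,1.5) (20,33.5) (12.5,37)
edge 0: (1.5,18.5)→(5.5,11)  cross = 1.5·11 − 5.5·18.5 = -85.2500; (r_i+r_j)·cross = 7·-85.2500 = -596.7500
edge 1: (5.5,11)→(16,1.5)  cross = 5.5·1.5 − 16·11 = -167.7500; (r_i+r_j)·cross = 21.5·-167.7500 = -3606.6250
edge 2: (16,1.5)→(20,33.5)  cross = 16·33.5 − 20·1.5 = 506.0000; (r_i+r_j)·cross = 36·506.0000 = 18216.0000
edge 3: (20,33.5)→(12.5,37)  cross = 20·37 − 12.5·33.5 = 321.2500; (r_i+r_j)·cross = 32.5·321.2500 = 10440.6250
edge 4: (12.5,37)→(1.5,18.5)  cross = 12.5·18.5 − 1.5·37 = 175.7500; (r_i+r_j)·cross = 14·175.7500 = 2460.5000
Σcross = 750.0000 → A = |Σcross|/2 = 375.0000 mm²
Σ(r_i+r_j)·cross = 26913.7500 → first moment M = |Σ|/6 = 4485.6250
R_c = M/A = 4485.6250/375.0000 = 11.9617 mm
θ = 360° = 6.283185 rad
V = θ·R_c·A = 6.283185·11.9617·375.0000 = 28184.013 mm³

Volume = 28184.013 mm³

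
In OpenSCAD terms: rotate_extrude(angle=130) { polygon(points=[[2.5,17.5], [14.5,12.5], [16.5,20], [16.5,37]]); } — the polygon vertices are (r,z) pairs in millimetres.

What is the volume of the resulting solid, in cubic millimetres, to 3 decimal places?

Volume = 4461.847 mm³

Profile (r,z), 4 vertices: (2.5,17.5) (14.5,12.5) (16.5,20) (16.5,37)
edge 0: (2.5,17.5)→(14.5,12.5)  cross = 2.5·12.5 − 14.5·17.5 = -222.5000; (r_i+r_j)·cross = 17·-222.5000 = -3782.5000
edge 1: (14.5,12.5)→(16.5,20)  cross = 14.5·20 − 16.5·12.5 = 83.7500; (r_i+r_j)·cross = 31·83.7500 = 2596.2500
edge 2: (16.5,20)→(16.5,37)  cross = 16.5·37 − 16.5·20 = 280.5000; (r_i+r_j)·cross = 33·280.5000 = 9256.5000
edge 3: (16.5,37)→(2.5,17.5)  cross = 16.5·17.5 − 2.5·37 = 196.2500; (r_i+r_j)·cross = 19·196.2500 = 3728.7500
Σcross = 338.0000 → A = |Σcross|/2 = 169.0000 mm²
Σ(r_i+r_j)·cross = 11799.0000 → first moment M = |Σ|/6 = 1966.5000
R_c = M/A = 1966.5000/169.0000 = 11.6361 mm
θ = 130° = 2.268928 rad
V = θ·R_c·A = 2.268928·11.6361·169.0000 = 4461.847 mm³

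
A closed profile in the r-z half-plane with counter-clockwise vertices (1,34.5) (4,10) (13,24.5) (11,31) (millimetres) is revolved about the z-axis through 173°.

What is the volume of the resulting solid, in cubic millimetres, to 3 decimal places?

Volume = 3121.073 mm³

Profile (r,z), 4 vertices: (1,34.5) (4,10) (13,24.5) (11,31)
edge 0: (1,34.5)→(4,10)  cross = 1·10 − 4·34.5 = -128.0000; (r_i+r_j)·cross = 5·-128.0000 = -640.0000
edge 1: (4,10)→(13,24.5)  cross = 4·24.5 − 13·10 = -32.0000; (r_i+r_j)·cross = 17·-32.0000 = -544.0000
edge 2: (13,24.5)→(11,31)  cross = 13·31 − 11·24.5 = 133.5000; (r_i+r_j)·cross = 24·133.5000 = 3204.0000
edge 3: (11,31)→(1,34.5)  cross = 11·34.5 − 1·31 = 348.5000; (r_i+r_j)·cross = 12·348.5000 = 4182.0000
Σcross = 322.0000 → A = |Σcross|/2 = 161.0000 mm²
Σ(r_i+r_j)·cross = 6202.0000 → first moment M = |Σ|/6 = 1033.6667
R_c = M/A = 1033.6667/161.0000 = 6.4203 mm
θ = 173° = 3.019420 rad
V = θ·R_c·A = 3.019420·6.4203·161.0000 = 3121.073 mm³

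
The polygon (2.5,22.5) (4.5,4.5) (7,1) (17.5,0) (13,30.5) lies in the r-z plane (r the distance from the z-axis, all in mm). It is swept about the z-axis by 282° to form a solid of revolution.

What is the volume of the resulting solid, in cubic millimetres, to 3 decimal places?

Volume = 14980.405 mm³

Profile (r,z), 5 vertices: (2.5,22.5) (4.5,4.5) (7,1) (17.5,0) (13,30.5)
edge 0: (2.5,22.5)→(4.5,4.5)  cross = 2.5·4.5 − 4.5·22.5 = -90.0000; (r_i+r_j)·cross = 7·-90.0000 = -630.0000
edge 1: (4.5,4.5)→(7,1)  cross = 4.5·1 − 7·4.5 = -27.0000; (r_i+r_j)·cross = 11.5·-27.0000 = -310.5000
edge 2: (7,1)→(17.5,0)  cross = 7·0 − 17.5·1 = -17.5000; (r_i+r_j)·cross = 24.5·-17.5000 = -428.7500
edge 3: (17.5,0)→(13,30.5)  cross = 17.5·30.5 − 13·0 = 533.7500; (r_i+r_j)·cross = 30.5·533.7500 = 16279.3750
edge 4: (13,30.5)→(2.5,22.5)  cross = 13·22.5 − 2.5·30.5 = 216.2500; (r_i+r_j)·cross = 15.5·216.2500 = 3351.8750
Σcross = 615.5000 → A = |Σcross|/2 = 307.7500 mm²
Σ(r_i+r_j)·cross = 18262.0000 → first moment M = |Σ|/6 = 3043.6667
R_c = M/A = 3043.6667/307.7500 = 9.8901 mm
θ = 282° = 4.921828 rad
V = θ·R_c·A = 4.921828·9.8901·307.7500 = 14980.405 mm³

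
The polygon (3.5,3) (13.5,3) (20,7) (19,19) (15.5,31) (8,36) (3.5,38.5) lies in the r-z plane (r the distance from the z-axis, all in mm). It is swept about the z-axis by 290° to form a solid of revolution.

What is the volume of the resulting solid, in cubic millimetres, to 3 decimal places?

Volume = 24419.200 mm³

Profile (r,z), 7 vertices: (3.5,3) (13.5,3) (20,7) (19,19) (15.5,31) (8,36) (3.5,38.5)
edge 0: (3.5,3)→(13.5,3)  cross = 3.5·3 − 13.5·3 = -30.0000; (r_i+r_j)·cross = 17·-30.0000 = -510.0000
edge 1: (13.5,3)→(20,7)  cross = 13.5·7 − 20·3 = 34.5000; (r_i+r_j)·cross = 33.5·34.5000 = 1155.7500
edge 2: (20,7)→(19,19)  cross = 20·19 − 19·7 = 247.0000; (r_i+r_j)·cross = 39·247.0000 = 9633.0000
edge 3: (19,19)→(15.5,31)  cross = 19·31 − 15.5·19 = 294.5000; (r_i+r_j)·cross = 34.5·294.5000 = 10160.2500
edge 4: (15.5,31)→(8,36)  cross = 15.5·36 − 8·31 = 310.0000; (r_i+r_j)·cross = 23.5·310.0000 = 7285.0000
edge 5: (8,36)→(3.5,38.5)  cross = 8·38.5 − 3.5·36 = 182.0000; (r_i+r_j)·cross = 11.5·182.0000 = 2093.0000
edge 6: (3.5,38.5)→(3.5,3)  cross = 3.5·3 − 3.5·38.5 = -124.2500; (r_i+r_j)·cross = 7·-124.2500 = -869.7500
Σcross = 913.7500 → A = |Σcross|/2 = 456.8750 mm²
Σ(r_i+r_j)·cross = 28947.2500 → first moment M = |Σ|/6 = 4824.5417
R_c = M/A = 4824.5417/456.8750 = 10.5599 mm
θ = 290° = 5.061455 rad
V = θ·R_c·A = 5.061455·10.5599·456.8750 = 24419.200 mm³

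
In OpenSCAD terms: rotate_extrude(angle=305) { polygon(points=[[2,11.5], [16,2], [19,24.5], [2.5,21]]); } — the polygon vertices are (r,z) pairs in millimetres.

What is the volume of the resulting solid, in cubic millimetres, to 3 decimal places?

Volume = 14507.642 mm³

Profile (r,z), 4 vertices: (2,11.5) (16,2) (19,24.5) (2.5,21)
edge 0: (2,11.5)→(16,2)  cross = 2·2 − 16·11.5 = -180.0000; (r_i+r_j)·cross = 18·-180.0000 = -3240.0000
edge 1: (16,2)→(19,24.5)  cross = 16·24.5 − 19·2 = 354.0000; (r_i+r_j)·cross = 35·354.0000 = 12390.0000
edge 2: (19,24.5)→(2.5,21)  cross = 19·21 − 2.5·24.5 = 337.7500; (r_i+r_j)·cross = 21.5·337.7500 = 7261.6250
edge 3: (2.5,21)→(2,11.5)  cross = 2.5·11.5 − 2·21 = -13.2500; (r_i+r_j)·cross = 4.5·-13.2500 = -59.6250
Σcross = 498.5000 → A = |Σcross|/2 = 249.2500 mm²
Σ(r_i+r_j)·cross = 16352.0000 → first moment M = |Σ|/6 = 2725.3333
R_c = M/A = 2725.3333/249.2500 = 10.9341 mm
θ = 305° = 5.323254 rad
V = θ·R_c·A = 5.323254·10.9341·249.2500 = 14507.642 mm³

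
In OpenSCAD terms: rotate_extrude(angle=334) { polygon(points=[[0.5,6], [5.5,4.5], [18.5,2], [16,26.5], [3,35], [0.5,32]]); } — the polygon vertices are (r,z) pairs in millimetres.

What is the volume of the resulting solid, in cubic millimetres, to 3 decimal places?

Profile (r,z), 6 vertices: (0.5,6) (5.5,4.5) (18.5,2) (16,26.5) (3,35) (0.5,32)
edge 0: (0.5,6)→(5.5,4.5)  cross = 0.5·4.5 − 5.5·6 = -30.7500; (r_i+r_j)·cross = 6·-30.7500 = -184.5000
edge 1: (5.5,4.5)→(18.5,2)  cross = 5.5·2 − 18.5·4.5 = -72.2500; (r_i+r_j)·cross = 24·-72.2500 = -1734.0000
edge 2: (18.5,2)→(16,26.5)  cross = 18.5·26.5 − 16·2 = 458.2500; (r_i+r_j)·cross = 34.5·458.2500 = 15809.6250
edge 3: (16,26.5)→(3,35)  cross = 16·35 − 3·26.5 = 480.5000; (r_i+r_j)·cross = 19·480.5000 = 9129.5000
edge 4: (3,35)→(0.5,32)  cross = 3·32 − 0.5·35 = 78.5000; (r_i+r_j)·cross = 3.5·78.5000 = 274.7500
edge 5: (0.5,32)→(0.5,6)  cross = 0.5·6 − 0.5·32 = -13.0000; (r_i+r_j)·cross = 1·-13.0000 = -13.0000
Σcross = 901.2500 → A = |Σcross|/2 = 450.6250 mm²
Σ(r_i+r_j)·cross = 23282.3750 → first moment M = |Σ|/6 = 3880.3958
R_c = M/A = 3880.3958/450.6250 = 8.6111 mm
θ = 334° = 5.829400 rad
V = θ·R_c·A = 5.829400·8.6111·450.6250 = 22620.378 mm³

Volume = 22620.378 mm³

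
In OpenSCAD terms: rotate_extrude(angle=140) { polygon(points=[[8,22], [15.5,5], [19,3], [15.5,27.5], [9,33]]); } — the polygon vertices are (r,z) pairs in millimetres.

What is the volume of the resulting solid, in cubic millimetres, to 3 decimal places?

Profile (r,z), 5 vertices: (8,22) (15.5,5) (19,3) (15.5,27.5) (9,33)
edge 0: (8,22)→(15.5,5)  cross = 8·5 − 15.5·22 = -301.0000; (r_i+r_j)·cross = 23.5·-301.0000 = -7073.5000
edge 1: (15.5,5)→(19,3)  cross = 15.5·3 − 19·5 = -48.5000; (r_i+r_j)·cross = 34.5·-48.5000 = -1673.2500
edge 2: (19,3)→(15.5,27.5)  cross = 19·27.5 − 15.5·3 = 476.0000; (r_i+r_j)·cross = 34.5·476.0000 = 16422.0000
edge 3: (15.5,27.5)→(9,33)  cross = 15.5·33 − 9·27.5 = 264.0000; (r_i+r_j)·cross = 24.5·264.0000 = 6468.0000
edge 4: (9,33)→(8,22)  cross = 9·22 − 8·33 = -66.0000; (r_i+r_j)·cross = 17·-66.0000 = -1122.0000
Σcross = 324.5000 → A = |Σcross|/2 = 162.2500 mm²
Σ(r_i+r_j)·cross = 13021.2500 → first moment M = |Σ|/6 = 2170.2083
R_c = M/A = 2170.2083/162.2500 = 13.3757 mm
θ = 140° = 2.443461 rad
V = θ·R_c·A = 2.443461·13.3757·162.2500 = 5302.819 mm³

Volume = 5302.819 mm³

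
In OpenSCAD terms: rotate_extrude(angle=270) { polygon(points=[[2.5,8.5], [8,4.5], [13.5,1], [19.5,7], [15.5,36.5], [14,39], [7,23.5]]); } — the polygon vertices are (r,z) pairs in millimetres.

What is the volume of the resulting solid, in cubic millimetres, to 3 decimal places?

Profile (r,z), 7 vertices: (2.5,8.5) (8,4.5) (13.5,1) (19.5,7) (15.5,36.5) (14,39) (7,23.5)
edge 0: (2.5,8.5)→(8,4.5)  cross = 2.5·4.5 − 8·8.5 = -56.7500; (r_i+r_j)·cross = 10.5·-56.7500 = -595.8750
edge 1: (8,4.5)→(13.5,1)  cross = 8·1 − 13.5·4.5 = -52.7500; (r_i+r_j)·cross = 21.5·-52.7500 = -1134.1250
edge 2: (13.5,1)→(19.5,7)  cross = 13.5·7 − 19.5·1 = 75.0000; (r_i+r_j)·cross = 33·75.0000 = 2475.0000
edge 3: (19.5,7)→(15.5,36.5)  cross = 19.5·36.5 − 15.5·7 = 603.2500; (r_i+r_j)·cross = 35·603.2500 = 21113.7500
edge 4: (15.5,36.5)→(14,39)  cross = 15.5·39 − 14·36.5 = 93.5000; (r_i+r_j)·cross = 29.5·93.5000 = 2758.2500
edge 5: (14,39)→(7,23.5)  cross = 14·23.5 − 7·39 = 56.0000; (r_i+r_j)·cross = 21·56.0000 = 1176.0000
edge 6: (7,23.5)→(2.5,8.5)  cross = 7·8.5 − 2.5·23.5 = 0.7500; (r_i+r_j)·cross = 9.5·0.7500 = 7.1250
Σcross = 719.0000 → A = |Σcross|/2 = 359.5000 mm²
Σ(r_i+r_j)·cross = 25800.1250 → first moment M = |Σ|/6 = 4300.0208
R_c = M/A = 4300.0208/359.5000 = 11.9611 mm
θ = 270° = 4.712389 rad
V = θ·R_c·A = 4.712389·11.9611·359.5000 = 20263.371 mm³

Volume = 20263.371 mm³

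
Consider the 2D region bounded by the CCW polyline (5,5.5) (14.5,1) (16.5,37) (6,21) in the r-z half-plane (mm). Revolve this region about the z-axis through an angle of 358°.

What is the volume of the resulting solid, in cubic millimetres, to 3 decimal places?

Volume = 17361.493 mm³

Profile (r,z), 4 vertices: (5,5.5) (14.5,1) (16.5,37) (6,21)
edge 0: (5,5.5)→(14.5,1)  cross = 5·1 − 14.5·5.5 = -74.7500; (r_i+r_j)·cross = 19.5·-74.7500 = -1457.6250
edge 1: (14.5,1)→(16.5,37)  cross = 14.5·37 − 16.5·1 = 520.0000; (r_i+r_j)·cross = 31·520.0000 = 16120.0000
edge 2: (16.5,37)→(6,21)  cross = 16.5·21 − 6·37 = 124.5000; (r_i+r_j)·cross = 22.5·124.5000 = 2801.2500
edge 3: (6,21)→(5,5.5)  cross = 6·5.5 − 5·21 = -72.0000; (r_i+r_j)·cross = 11·-72.0000 = -792.0000
Σcross = 497.7500 → A = |Σcross|/2 = 248.8750 mm²
Σ(r_i+r_j)·cross = 16671.6250 → first moment M = |Σ|/6 = 2778.6042
R_c = M/A = 2778.6042/248.8750 = 11.1647 mm
θ = 358° = 6.248279 rad
V = θ·R_c·A = 6.248279·11.1647·248.8750 = 17361.493 mm³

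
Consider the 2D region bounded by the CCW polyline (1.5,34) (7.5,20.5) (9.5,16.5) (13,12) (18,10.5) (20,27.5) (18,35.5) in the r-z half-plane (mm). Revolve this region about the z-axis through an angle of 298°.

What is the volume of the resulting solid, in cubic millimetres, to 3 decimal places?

Volume = 19022.629 mm³

Profile (r,z), 7 vertices: (1.5,34) (7.5,20.5) (9.5,16.5) (13,12) (18,10.5) (20,27.5) (18,35.5)
edge 0: (1.5,34)→(7.5,20.5)  cross = 1.5·20.5 − 7.5·34 = -224.2500; (r_i+r_j)·cross = 9·-224.2500 = -2018.2500
edge 1: (7.5,20.5)→(9.5,16.5)  cross = 7.5·16.5 − 9.5·20.5 = -71.0000; (r_i+r_j)·cross = 17·-71.0000 = -1207.0000
edge 2: (9.5,16.5)→(13,12)  cross = 9.5·12 − 13·16.5 = -100.5000; (r_i+r_j)·cross = 22.5·-100.5000 = -2261.2500
edge 3: (13,12)→(18,10.5)  cross = 13·10.5 − 18·12 = -79.5000; (r_i+r_j)·cross = 31·-79.5000 = -2464.5000
edge 4: (18,10.5)→(20,27.5)  cross = 18·27.5 − 20·10.5 = 285.0000; (r_i+r_j)·cross = 38·285.0000 = 10830.0000
edge 5: (20,27.5)→(18,35.5)  cross = 20·35.5 − 18·27.5 = 215.0000; (r_i+r_j)·cross = 38·215.0000 = 8170.0000
edge 6: (18,35.5)→(1.5,34)  cross = 18·34 − 1.5·35.5 = 558.7500; (r_i+r_j)·cross = 19.5·558.7500 = 10895.6250
Σcross = 583.5000 → A = |Σcross|/2 = 291.7500 mm²
Σ(r_i+r_j)·cross = 21944.6250 → first moment M = |Σ|/6 = 3657.4375
R_c = M/A = 3657.4375/291.7500 = 12.5362 mm
θ = 298° = 5.201081 rad
V = θ·R_c·A = 5.201081·12.5362·291.7500 = 19022.629 mm³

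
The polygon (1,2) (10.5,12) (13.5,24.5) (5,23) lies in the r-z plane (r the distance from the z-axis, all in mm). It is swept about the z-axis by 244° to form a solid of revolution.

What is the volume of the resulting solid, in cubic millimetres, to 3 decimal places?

Profile (r,z), 4 vertices: (1,2) (10.5,12) (13.5,24.5) (5,23)
edge 0: (1,2)→(10.5,12)  cross = 1·12 − 10.5·2 = -9.0000; (r_i+r_j)·cross = 11.5·-9.0000 = -103.5000
edge 1: (10.5,12)→(13.5,24.5)  cross = 10.5·24.5 − 13.5·12 = 95.2500; (r_i+r_j)·cross = 24·95.2500 = 2286.0000
edge 2: (13.5,24.5)→(5,23)  cross = 13.5·23 − 5·24.5 = 188.0000; (r_i+r_j)·cross = 18.5·188.0000 = 3478.0000
edge 3: (5,23)→(1,2)  cross = 5·2 − 1·23 = -13.0000; (r_i+r_j)·cross = 6·-13.0000 = -78.0000
Σcross = 261.2500 → A = |Σcross|/2 = 130.6250 mm²
Σ(r_i+r_j)·cross = 5582.5000 → first moment M = |Σ|/6 = 930.4167
R_c = M/A = 930.4167/130.6250 = 7.1228 mm
θ = 244° = 4.258603 rad
V = θ·R_c·A = 4.258603·7.1228·130.6250 = 3962.276 mm³

Volume = 3962.276 mm³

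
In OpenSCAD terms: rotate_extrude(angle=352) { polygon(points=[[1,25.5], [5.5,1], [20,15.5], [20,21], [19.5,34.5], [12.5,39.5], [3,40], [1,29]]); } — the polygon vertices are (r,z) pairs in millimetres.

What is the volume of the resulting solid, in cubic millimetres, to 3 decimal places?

Profile (r,z), 8 vertices: (1,25.5) (5.5,1) (20,15.5) (20,21) (19.5,34.5) (12.5,39.5) (3,40) (1,29)
edge 0: (1,25.5)→(5.5,1)  cross = 1·1 − 5.5·25.5 = -139.2500; (r_i+r_j)·cross = 6.5·-139.2500 = -905.1250
edge 1: (5.5,1)→(20,15.5)  cross = 5.5·15.5 − 20·1 = 65.2500; (r_i+r_j)·cross = 25.5·65.2500 = 1663.8750
edge 2: (20,15.5)→(20,21)  cross = 20·21 − 20·15.5 = 110.0000; (r_i+r_j)·cross = 40·110.0000 = 4400.0000
edge 3: (20,21)→(19.5,34.5)  cross = 20·34.5 − 19.5·21 = 280.5000; (r_i+r_j)·cross = 39.5·280.5000 = 11079.7500
edge 4: (19.5,34.5)→(12.5,39.5)  cross = 19.5·39.5 − 12.5·34.5 = 339.0000; (r_i+r_j)·cross = 32·339.0000 = 10848.0000
edge 5: (12.5,39.5)→(3,40)  cross = 12.5·40 − 3·39.5 = 381.5000; (r_i+r_j)·cross = 15.5·381.5000 = 5913.2500
edge 6: (3,40)→(1,29)  cross = 3·29 − 1·40 = 47.0000; (r_i+r_j)·cross = 4·47.0000 = 188.0000
edge 7: (1,29)→(1,25.5)  cross = 1·25.5 − 1·29 = -3.5000; (r_i+r_j)·cross = 2·-3.5000 = -7.0000
Σcross = 1080.5000 → A = |Σcross|/2 = 540.2500 mm²
Σ(r_i+r_j)·cross = 33180.7500 → first moment M = |Σ|/6 = 5530.1250
R_c = M/A = 5530.1250/540.2500 = 10.2362 mm
θ = 352° = 6.143559 rad
V = θ·R_c·A = 6.143559·10.2362·540.2500 = 33974.649 mm³

Volume = 33974.649 mm³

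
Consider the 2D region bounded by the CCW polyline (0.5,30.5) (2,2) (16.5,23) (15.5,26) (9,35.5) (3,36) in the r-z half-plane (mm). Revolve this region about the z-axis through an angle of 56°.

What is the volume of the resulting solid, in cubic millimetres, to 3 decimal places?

Volume = 2121.881 mm³

Profile (r,z), 6 vertices: (0.5,30.5) (2,2) (16.5,23) (15.5,26) (9,35.5) (3,36)
edge 0: (0.5,30.5)→(2,2)  cross = 0.5·2 − 2·30.5 = -60.0000; (r_i+r_j)·cross = 2.5·-60.0000 = -150.0000
edge 1: (2,2)→(16.5,23)  cross = 2·23 − 16.5·2 = 13.0000; (r_i+r_j)·cross = 18.5·13.0000 = 240.5000
edge 2: (16.5,23)→(15.5,26)  cross = 16.5·26 − 15.5·23 = 72.5000; (r_i+r_j)·cross = 32·72.5000 = 2320.0000
edge 3: (15.5,26)→(9,35.5)  cross = 15.5·35.5 − 9·26 = 316.2500; (r_i+r_j)·cross = 24.5·316.2500 = 7748.1250
edge 4: (9,35.5)→(3,36)  cross = 9·36 − 3·35.5 = 217.5000; (r_i+r_j)·cross = 12·217.5000 = 2610.0000
edge 5: (3,36)→(0.5,30.5)  cross = 3·30.5 − 0.5·36 = 73.5000; (r_i+r_j)·cross = 3.5·73.5000 = 257.2500
Σcross = 632.7500 → A = |Σcross|/2 = 316.3750 mm²
Σ(r_i+r_j)·cross = 13025.8750 → first moment M = |Σ|/6 = 2170.9792
R_c = M/A = 2170.9792/316.3750 = 6.8620 mm
θ = 56° = 0.977384 rad
V = θ·R_c·A = 0.977384·6.8620·316.3750 = 2121.881 mm³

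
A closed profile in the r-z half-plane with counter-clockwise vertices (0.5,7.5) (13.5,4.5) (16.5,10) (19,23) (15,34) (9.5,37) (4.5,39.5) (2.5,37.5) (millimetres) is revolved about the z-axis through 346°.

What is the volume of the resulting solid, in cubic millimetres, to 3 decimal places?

Volume = 26665.753 mm³

Profile (r,z), 8 vertices: (0.5,7.5) (13.5,4.5) (16.5,10) (19,23) (15,34) (9.5,37) (4.5,39.5) (2.5,37.5)
edge 0: (0.5,7.5)→(13.5,4.5)  cross = 0.5·4.5 − 13.5·7.5 = -99.0000; (r_i+r_j)·cross = 14·-99.0000 = -1386.0000
edge 1: (13.5,4.5)→(16.5,10)  cross = 13.5·10 − 16.5·4.5 = 60.7500; (r_i+r_j)·cross = 30·60.7500 = 1822.5000
edge 2: (16.5,10)→(19,23)  cross = 16.5·23 − 19·10 = 189.5000; (r_i+r_j)·cross = 35.5·189.5000 = 6727.2500
edge 3: (19,23)→(15,34)  cross = 19·34 − 15·23 = 301.0000; (r_i+r_j)·cross = 34·301.0000 = 10234.0000
edge 4: (15,34)→(9.5,37)  cross = 15·37 − 9.5·34 = 232.0000; (r_i+r_j)·cross = 24.5·232.0000 = 5684.0000
edge 5: (9.5,37)→(4.5,39.5)  cross = 9.5·39.5 − 4.5·37 = 208.7500; (r_i+r_j)·cross = 14·208.7500 = 2922.5000
edge 6: (4.5,39.5)→(2.5,37.5)  cross = 4.5·37.5 − 2.5·39.5 = 70.0000; (r_i+r_j)·cross = 7·70.0000 = 490.0000
edge 7: (2.5,37.5)→(0.5,7.5)  cross = 2.5·7.5 − 0.5·37.5 = 0.0000; (r_i+r_j)·cross = 3·0.0000 = 0.0000
Σcross = 963.0000 → A = |Σcross|/2 = 481.5000 mm²
Σ(r_i+r_j)·cross = 26494.2500 → first moment M = |Σ|/6 = 4415.7083
R_c = M/A = 4415.7083/481.5000 = 9.1707 mm
θ = 346° = 6.038839 rad
V = θ·R_c·A = 6.038839·9.1707·481.5000 = 26665.753 mm³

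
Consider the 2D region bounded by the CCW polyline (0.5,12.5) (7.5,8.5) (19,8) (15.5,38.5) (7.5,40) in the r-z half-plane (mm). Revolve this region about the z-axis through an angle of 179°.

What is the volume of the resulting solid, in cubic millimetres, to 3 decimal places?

Profile (r,z), 5 vertices: (0.5,12.5) (7.5,8.5) (19,8) (15.5,38.5) (7.5,40)
edge 0: (0.5,12.5)→(7.5,8.5)  cross = 0.5·8.5 − 7.5·12.5 = -89.5000; (r_i+r_j)·cross = 8·-89.5000 = -716.0000
edge 1: (7.5,8.5)→(19,8)  cross = 7.5·8 − 19·8.5 = -101.5000; (r_i+r_j)·cross = 26.5·-101.5000 = -2689.7500
edge 2: (19,8)→(15.5,38.5)  cross = 19·38.5 − 15.5·8 = 607.5000; (r_i+r_j)·cross = 34.5·607.5000 = 20958.7500
edge 3: (15.5,38.5)→(7.5,40)  cross = 15.5·40 − 7.5·38.5 = 331.2500; (r_i+r_j)·cross = 23·331.2500 = 7618.7500
edge 4: (7.5,40)→(0.5,12.5)  cross = 7.5·12.5 − 0.5·40 = 73.7500; (r_i+r_j)·cross = 8·73.7500 = 590.0000
Σcross = 821.5000 → A = |Σcross|/2 = 410.7500 mm²
Σ(r_i+r_j)·cross = 25761.7500 → first moment M = |Σ|/6 = 4293.6250
R_c = M/A = 4293.6250/410.7500 = 10.4531 mm
θ = 179° = 3.124139 rad
V = θ·R_c·A = 3.124139·10.4531·410.7500 = 13413.883 mm³

Volume = 13413.883 mm³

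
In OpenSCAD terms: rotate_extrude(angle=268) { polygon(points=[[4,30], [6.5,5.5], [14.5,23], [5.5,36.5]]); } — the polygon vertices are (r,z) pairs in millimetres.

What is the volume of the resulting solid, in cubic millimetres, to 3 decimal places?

Volume = 6146.017 mm³

Profile (r,z), 4 vertices: (4,30) (6.5,5.5) (14.5,23) (5.5,36.5)
edge 0: (4,30)→(6.5,5.5)  cross = 4·5.5 − 6.5·30 = -173.0000; (r_i+r_j)·cross = 10.5·-173.0000 = -1816.5000
edge 1: (6.5,5.5)→(14.5,23)  cross = 6.5·23 − 14.5·5.5 = 69.7500; (r_i+r_j)·cross = 21·69.7500 = 1464.7500
edge 2: (14.5,23)→(5.5,36.5)  cross = 14.5·36.5 − 5.5·23 = 402.7500; (r_i+r_j)·cross = 20·402.7500 = 8055.0000
edge 3: (5.5,36.5)→(4,30)  cross = 5.5·30 − 4·36.5 = 19.0000; (r_i+r_j)·cross = 9.5·19.0000 = 180.5000
Σcross = 318.5000 → A = |Σcross|/2 = 159.2500 mm²
Σ(r_i+r_j)·cross = 7883.7500 → first moment M = |Σ|/6 = 1313.9583
R_c = M/A = 1313.9583/159.2500 = 8.2509 mm
θ = 268° = 4.677482 rad
V = θ·R_c·A = 4.677482·8.2509·159.2500 = 6146.017 mm³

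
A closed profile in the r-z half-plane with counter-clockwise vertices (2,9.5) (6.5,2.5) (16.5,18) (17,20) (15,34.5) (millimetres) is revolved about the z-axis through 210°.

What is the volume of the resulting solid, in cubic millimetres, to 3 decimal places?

Profile (r,z), 5 vertices: (2,9.5) (6.5,2.5) (16.5,18) (17,20) (15,34.5)
edge 0: (2,9.5)→(6.5,2.5)  cross = 2·2.5 − 6.5·9.5 = -56.7500; (r_i+r_j)·cross = 8.5·-56.7500 = -482.3750
edge 1: (6.5,2.5)→(16.5,18)  cross = 6.5·18 − 16.5·2.5 = 75.7500; (r_i+r_j)·cross = 23·75.7500 = 1742.2500
edge 2: (16.5,18)→(17,20)  cross = 16.5·20 − 17·18 = 24.0000; (r_i+r_j)·cross = 33.5·24.0000 = 804.0000
edge 3: (17,20)→(15,34.5)  cross = 17·34.5 − 15·20 = 286.5000; (r_i+r_j)·cross = 32·286.5000 = 9168.0000
edge 4: (15,34.5)→(2,9.5)  cross = 15·9.5 − 2·34.5 = 73.5000; (r_i+r_j)·cross = 17·73.5000 = 1249.5000
Σcross = 403.0000 → A = |Σcross|/2 = 201.5000 mm²
Σ(r_i+r_j)·cross = 12481.3750 → first moment M = |Σ|/6 = 2080.2292
R_c = M/A = 2080.2292/201.5000 = 10.3237 mm
θ = 210° = 3.665191 rad
V = θ·R_c·A = 3.665191·10.3237·201.5000 = 7624.438 mm³

Volume = 7624.438 mm³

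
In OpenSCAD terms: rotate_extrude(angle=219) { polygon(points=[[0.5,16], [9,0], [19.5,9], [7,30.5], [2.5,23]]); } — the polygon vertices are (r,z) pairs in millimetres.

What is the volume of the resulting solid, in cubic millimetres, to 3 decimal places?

Profile (r,z), 5 vertices: (0.5,16) (9,0) (19.5,9) (7,30.5) (2.5,23)
edge 0: (0.5,16)→(9,0)  cross = 0.5·0 − 9·16 = -144.0000; (r_i+r_j)·cross = 9.5·-144.0000 = -1368.0000
edge 1: (9,0)→(19.5,9)  cross = 9·9 − 19.5·0 = 81.0000; (r_i+r_j)·cross = 28.5·81.0000 = 2308.5000
edge 2: (19.5,9)→(7,30.5)  cross = 19.5·30.5 − 7·9 = 531.7500; (r_i+r_j)·cross = 26.5·531.7500 = 14091.3750
edge 3: (7,30.5)→(2.5,23)  cross = 7·23 − 2.5·30.5 = 84.7500; (r_i+r_j)·cross = 9.5·84.7500 = 805.1250
edge 4: (2.5,23)→(0.5,16)  cross = 2.5·16 − 0.5·23 = 28.5000; (r_i+r_j)·cross = 3·28.5000 = 85.5000
Σcross = 582.0000 → A = |Σcross|/2 = 291.0000 mm²
Σ(r_i+r_j)·cross = 15922.5000 → first moment M = |Σ|/6 = 2653.7500
R_c = M/A = 2653.7500/291.0000 = 9.1194 mm
θ = 219° = 3.822271 rad
V = θ·R_c·A = 3.822271·9.1194·291.0000 = 10143.352 mm³

Volume = 10143.352 mm³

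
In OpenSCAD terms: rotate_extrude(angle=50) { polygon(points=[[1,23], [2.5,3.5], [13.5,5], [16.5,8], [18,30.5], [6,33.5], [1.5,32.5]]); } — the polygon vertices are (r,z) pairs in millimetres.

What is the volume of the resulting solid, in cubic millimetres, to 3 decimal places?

Volume = 3430.263 mm³

Profile (r,z), 7 vertices: (1,23) (2.5,3.5) (13.5,5) (16.5,8) (18,30.5) (6,33.5) (1.5,32.5)
edge 0: (1,23)→(2.5,3.5)  cross = 1·3.5 − 2.5·23 = -54.0000; (r_i+r_j)·cross = 3.5·-54.0000 = -189.0000
edge 1: (2.5,3.5)→(13.5,5)  cross = 2.5·5 − 13.5·3.5 = -34.7500; (r_i+r_j)·cross = 16·-34.7500 = -556.0000
edge 2: (13.5,5)→(16.5,8)  cross = 13.5·8 − 16.5·5 = 25.5000; (r_i+r_j)·cross = 30·25.5000 = 765.0000
edge 3: (16.5,8)→(18,30.5)  cross = 16.5·30.5 − 18·8 = 359.2500; (r_i+r_j)·cross = 34.5·359.2500 = 12394.1250
edge 4: (18,30.5)→(6,33.5)  cross = 18·33.5 − 6·30.5 = 420.0000; (r_i+r_j)·cross = 24·420.0000 = 10080.0000
edge 5: (6,33.5)→(1.5,32.5)  cross = 6·32.5 − 1.5·33.5 = 144.7500; (r_i+r_j)·cross = 7.5·144.7500 = 1085.6250
edge 6: (1.5,32.5)→(1,23)  cross = 1.5·23 − 1·32.5 = 2.0000; (r_i+r_j)·cross = 2.5·2.0000 = 5.0000
Σcross = 862.7500 → A = |Σcross|/2 = 431.3750 mm²
Σ(r_i+r_j)·cross = 23584.7500 → first moment M = |Σ|/6 = 3930.7917
R_c = M/A = 3930.7917/431.3750 = 9.1122 mm
θ = 50° = 0.872665 rad
V = θ·R_c·A = 0.872665·9.1122·431.3750 = 3430.263 mm³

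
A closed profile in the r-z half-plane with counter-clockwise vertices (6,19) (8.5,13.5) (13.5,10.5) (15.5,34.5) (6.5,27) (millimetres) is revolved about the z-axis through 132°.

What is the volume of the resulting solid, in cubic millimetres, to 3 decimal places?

Volume = 3596.286 mm³

Profile (r,z), 5 vertices: (6,19) (8.5,13.5) (13.5,10.5) (15.5,34.5) (6.5,27)
edge 0: (6,19)→(8.5,13.5)  cross = 6·13.5 − 8.5·19 = -80.5000; (r_i+r_j)·cross = 14.5·-80.5000 = -1167.2500
edge 1: (8.5,13.5)→(13.5,10.5)  cross = 8.5·10.5 − 13.5·13.5 = -93.0000; (r_i+r_j)·cross = 22·-93.0000 = -2046.0000
edge 2: (13.5,10.5)→(15.5,34.5)  cross = 13.5·34.5 − 15.5·10.5 = 303.0000; (r_i+r_j)·cross = 29·303.0000 = 8787.0000
edge 3: (15.5,34.5)→(6.5,27)  cross = 15.5·27 − 6.5·34.5 = 194.2500; (r_i+r_j)·cross = 22·194.2500 = 4273.5000
edge 4: (6.5,27)→(6,19)  cross = 6.5·19 − 6·27 = -38.5000; (r_i+r_j)·cross = 12.5·-38.5000 = -481.2500
Σcross = 285.2500 → A = |Σcross|/2 = 142.6250 mm²
Σ(r_i+r_j)·cross = 9366.0000 → first moment M = |Σ|/6 = 1561.0000
R_c = M/A = 1561.0000/142.6250 = 10.9448 mm
θ = 132° = 2.303835 rad
V = θ·R_c·A = 2.303835·10.9448·142.6250 = 3596.286 mm³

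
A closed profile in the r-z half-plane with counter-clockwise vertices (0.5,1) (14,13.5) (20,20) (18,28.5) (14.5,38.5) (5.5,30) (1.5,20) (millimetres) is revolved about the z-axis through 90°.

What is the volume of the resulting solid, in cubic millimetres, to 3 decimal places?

Profile (r,z), 7 vertices: (0.5,1) (14,13.5) (20,20) (18,28.5) (14.5,38.5) (5.5,30) (1.5,20)
edge 0: (0.5,1)→(14,13.5)  cross = 0.5·13.5 − 14·1 = -7.2500; (r_i+r_j)·cross = 14.5·-7.2500 = -105.1250
edge 1: (14,13.5)→(20,20)  cross = 14·20 − 20·13.5 = 10.0000; (r_i+r_j)·cross = 34·10.0000 = 340.0000
edge 2: (20,20)→(18,28.5)  cross = 20·28.5 − 18·20 = 210.0000; (r_i+r_j)·cross = 38·210.0000 = 7980.0000
edge 3: (18,28.5)→(14.5,38.5)  cross = 18·38.5 − 14.5·28.5 = 279.7500; (r_i+r_j)·cross = 32.5·279.7500 = 9091.8750
edge 4: (14.5,38.5)→(5.5,30)  cross = 14.5·30 − 5.5·38.5 = 223.2500; (r_i+r_j)·cross = 20·223.2500 = 4465.0000
edge 5: (5.5,30)→(1.5,20)  cross = 5.5·20 − 1.5·30 = 65.0000; (r_i+r_j)·cross = 7·65.0000 = 455.0000
edge 6: (1.5,20)→(0.5,1)  cross = 1.5·1 − 0.5·20 = -8.5000; (r_i+r_j)·cross = 2·-8.5000 = -17.0000
Σcross = 772.2500 → A = |Σcross|/2 = 386.1250 mm²
Σ(r_i+r_j)·cross = 22209.7500 → first moment M = |Σ|/6 = 3701.6250
R_c = M/A = 3701.6250/386.1250 = 9.5866 mm
θ = 90° = 1.570796 rad
V = θ·R_c·A = 1.570796·9.5866·386.1250 = 5814.499 mm³

Volume = 5814.499 mm³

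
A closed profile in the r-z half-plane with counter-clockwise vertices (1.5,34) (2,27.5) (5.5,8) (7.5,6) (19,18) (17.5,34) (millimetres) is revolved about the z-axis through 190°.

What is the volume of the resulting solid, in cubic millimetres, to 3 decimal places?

Profile (r,z), 6 vertices: (1.5,34) (2,27.5) (5.5,8) (7.5,6) (19,18) (17.5,34)
edge 0: (1.5,34)→(2,27.5)  cross = 1.5·27.5 − 2·34 = -26.7500; (r_i+r_j)·cross = 3.5·-26.7500 = -93.6250
edge 1: (2,27.5)→(5.5,8)  cross = 2·8 − 5.5·27.5 = -135.2500; (r_i+r_j)·cross = 7.5·-135.2500 = -1014.3750
edge 2: (5.5,8)→(7.5,6)  cross = 5.5·6 − 7.5·8 = -27.0000; (r_i+r_j)·cross = 13·-27.0000 = -351.0000
edge 3: (7.5,6)→(19,18)  cross = 7.5·18 − 19·6 = 21.0000; (r_i+r_j)·cross = 26.5·21.0000 = 556.5000
edge 4: (19,18)→(17.5,34)  cross = 19·34 − 17.5·18 = 331.0000; (r_i+r_j)·cross = 36.5·331.0000 = 12081.5000
edge 5: (17.5,34)→(1.5,34)  cross = 17.5·34 − 1.5·34 = 544.0000; (r_i+r_j)·cross = 19·544.0000 = 10336.0000
Σcross = 707.0000 → A = |Σcross|/2 = 353.5000 mm²
Σ(r_i+r_j)·cross = 21515.0000 → first moment M = |Σ|/6 = 3585.8333
R_c = M/A = 3585.8333/353.5000 = 10.1438 mm
θ = 190° = 3.316126 rad
V = θ·R_c·A = 3.316126·10.1438·353.5000 = 11891.074 mm³

Volume = 11891.074 mm³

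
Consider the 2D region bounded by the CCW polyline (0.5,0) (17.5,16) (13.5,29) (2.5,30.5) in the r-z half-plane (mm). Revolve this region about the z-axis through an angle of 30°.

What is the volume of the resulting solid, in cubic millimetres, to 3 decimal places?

Profile (r,z), 4 vertices: (0.5,0) (17.5,16) (13.5,29) (2.5,30.5)
edge 0: (0.5,0)→(17.5,16)  cross = 0.5·16 − 17.5·0 = 8.0000; (r_i+r_j)·cross = 18·8.0000 = 144.0000
edge 1: (17.5,16)→(13.5,29)  cross = 17.5·29 − 13.5·16 = 291.5000; (r_i+r_j)·cross = 31·291.5000 = 9036.5000
edge 2: (13.5,29)→(2.5,30.5)  cross = 13.5·30.5 − 2.5·29 = 339.2500; (r_i+r_j)·cross = 16·339.2500 = 5428.0000
edge 3: (2.5,30.5)→(0.5,0)  cross = 2.5·0 − 0.5·30.5 = -15.2500; (r_i+r_j)·cross = 3·-15.2500 = -45.7500
Σcross = 623.5000 → A = |Σcross|/2 = 311.7500 mm²
Σ(r_i+r_j)·cross = 14562.7500 → first moment M = |Σ|/6 = 2427.1250
R_c = M/A = 2427.1250/311.7500 = 7.7855 mm
θ = 30° = 0.523599 rad
V = θ·R_c·A = 0.523599·7.7855·311.7500 = 1270.840 mm³

Volume = 1270.840 mm³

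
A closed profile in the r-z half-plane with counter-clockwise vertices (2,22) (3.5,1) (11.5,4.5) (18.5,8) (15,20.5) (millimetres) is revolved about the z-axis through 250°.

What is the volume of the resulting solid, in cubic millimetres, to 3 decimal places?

Volume = 9825.931 mm³

Profile (r,z), 5 vertices: (2,22) (3.5,1) (11.5,4.5) (18.5,8) (15,20.5)
edge 0: (2,22)→(3.5,1)  cross = 2·1 − 3.5·22 = -75.0000; (r_i+r_j)·cross = 5.5·-75.0000 = -412.5000
edge 1: (3.5,1)→(11.5,4.5)  cross = 3.5·4.5 − 11.5·1 = 4.2500; (r_i+r_j)·cross = 15·4.2500 = 63.7500
edge 2: (11.5,4.5)→(18.5,8)  cross = 11.5·8 − 18.5·4.5 = 8.7500; (r_i+r_j)·cross = 30·8.7500 = 262.5000
edge 3: (18.5,8)→(15,20.5)  cross = 18.5·20.5 − 15·8 = 259.2500; (r_i+r_j)·cross = 33.5·259.2500 = 8684.8750
edge 4: (15,20.5)→(2,22)  cross = 15·22 − 2·20.5 = 289.0000; (r_i+r_j)·cross = 17·289.0000 = 4913.0000
Σcross = 486.2500 → A = |Σcross|/2 = 243.1250 mm²
Σ(r_i+r_j)·cross = 13511.6250 → first moment M = |Σ|/6 = 2251.9375
R_c = M/A = 2251.9375/243.1250 = 9.2625 mm
θ = 250° = 4.363323 rad
V = θ·R_c·A = 4.363323·9.2625·243.1250 = 9825.931 mm³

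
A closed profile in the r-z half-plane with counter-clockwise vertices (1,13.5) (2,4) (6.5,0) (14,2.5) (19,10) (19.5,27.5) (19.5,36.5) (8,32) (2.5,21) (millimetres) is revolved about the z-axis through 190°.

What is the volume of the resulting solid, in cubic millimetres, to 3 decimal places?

Profile (r,z), 9 vertices: (1,13.5) (2,4) (6.5,0) (14,2.5) (19,10) (19.5,27.5) (19.5,36.5) (8,32) (2.5,21)
edge 0: (1,13.5)→(2,4)  cross = 1·4 − 2·13.5 = -23.0000; (r_i+r_j)·cross = 3·-23.0000 = -69.0000
edge 1: (2,4)→(6.5,0)  cross = 2·0 − 6.5·4 = -26.0000; (r_i+r_j)·cross = 8.5·-26.0000 = -221.0000
edge 2: (6.5,0)→(14,2.5)  cross = 6.5·2.5 − 14·0 = 16.2500; (r_i+r_j)·cross = 20.5·16.2500 = 333.1250
edge 3: (14,2.5)→(19,10)  cross = 14·10 − 19·2.5 = 92.5000; (r_i+r_j)·cross = 33·92.5000 = 3052.5000
edge 4: (19,10)→(19.5,27.5)  cross = 19·27.5 − 19.5·10 = 327.5000; (r_i+r_j)·cross = 38.5·327.5000 = 12608.7500
edge 5: (19.5,27.5)→(19.5,36.5)  cross = 19.5·36.5 − 19.5·27.5 = 175.5000; (r_i+r_j)·cross = 39·175.5000 = 6844.5000
edge 6: (19.5,36.5)→(8,32)  cross = 19.5·32 − 8·36.5 = 332.0000; (r_i+r_j)·cross = 27.5·332.0000 = 9130.0000
edge 7: (8,32)→(2.5,21)  cross = 8·21 − 2.5·32 = 88.0000; (r_i+r_j)·cross = 10.5·88.0000 = 924.0000
edge 8: (2.5,21)→(1,13.5)  cross = 2.5·13.5 − 1·21 = 12.7500; (r_i+r_j)·cross = 3.5·12.7500 = 44.6250
Σcross = 995.5000 → A = |Σcross|/2 = 497.7500 mm²
Σ(r_i+r_j)·cross = 32647.5000 → first moment M = |Σ|/6 = 5441.2500
R_c = M/A = 5441.2500/497.7500 = 10.9317 mm
θ = 190° = 3.316126 rad
V = θ·R_c·A = 3.316126·10.9317·497.7500 = 18043.868 mm³

Volume = 18043.868 mm³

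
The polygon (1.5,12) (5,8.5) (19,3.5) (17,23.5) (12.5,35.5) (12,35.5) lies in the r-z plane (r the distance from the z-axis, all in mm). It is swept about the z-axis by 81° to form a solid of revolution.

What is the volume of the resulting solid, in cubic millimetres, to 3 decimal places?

Volume = 4940.115 mm³

Profile (r,z), 6 vertices: (1.5,12) (5,8.5) (19,3.5) (17,23.5) (12.5,35.5) (12,35.5)
edge 0: (1.5,12)→(5,8.5)  cross = 1.5·8.5 − 5·12 = -47.2500; (r_i+r_j)·cross = 6.5·-47.2500 = -307.1250
edge 1: (5,8.5)→(19,3.5)  cross = 5·3.5 − 19·8.5 = -144.0000; (r_i+r_j)·cross = 24·-144.0000 = -3456.0000
edge 2: (19,3.5)→(17,23.5)  cross = 19·23.5 − 17·3.5 = 387.0000; (r_i+r_j)·cross = 36·387.0000 = 13932.0000
edge 3: (17,23.5)→(12.5,35.5)  cross = 17·35.5 − 12.5·23.5 = 309.7500; (r_i+r_j)·cross = 29.5·309.7500 = 9137.6250
edge 4: (12.5,35.5)→(12,35.5)  cross = 12.5·35.5 − 12·35.5 = 17.7500; (r_i+r_j)·cross = 24.5·17.7500 = 434.8750
edge 5: (12,35.5)→(1.5,12)  cross = 12·12 − 1.5·35.5 = 90.7500; (r_i+r_j)·cross = 13.5·90.7500 = 1225.1250
Σcross = 614.0000 → A = |Σcross|/2 = 307.0000 mm²
Σ(r_i+r_j)·cross = 20966.5000 → first moment M = |Σ|/6 = 3494.4167
R_c = M/A = 3494.4167/307.0000 = 11.3825 mm
θ = 81° = 1.413717 rad
V = θ·R_c·A = 1.413717·11.3825·307.0000 = 4940.115 mm³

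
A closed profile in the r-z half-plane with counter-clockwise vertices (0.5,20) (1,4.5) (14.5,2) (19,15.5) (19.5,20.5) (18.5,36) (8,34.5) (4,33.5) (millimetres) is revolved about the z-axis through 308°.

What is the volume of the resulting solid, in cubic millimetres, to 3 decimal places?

Profile (r,z), 8 vertices: (0.5,20) (1,4.5) (14.5,2) (19,15.5) (19.5,20.5) (18.5,36) (8,34.5) (4,33.5)
edge 0: (0.5,20)→(1,4.5)  cross = 0.5·4.5 − 1·20 = -17.7500; (r_i+r_j)·cross = 1.5·-17.7500 = -26.6250
edge 1: (1,4.5)→(14.5,2)  cross = 1·2 − 14.5·4.5 = -63.2500; (r_i+r_j)·cross = 15.5·-63.2500 = -980.3750
edge 2: (14.5,2)→(19,15.5)  cross = 14.5·15.5 − 19·2 = 186.7500; (r_i+r_j)·cross = 33.5·186.7500 = 6256.1250
edge 3: (19,15.5)→(19.5,20.5)  cross = 19·20.5 − 19.5·15.5 = 87.2500; (r_i+r_j)·cross = 38.5·87.2500 = 3359.1250
edge 4: (19.5,20.5)→(18.5,36)  cross = 19.5·36 − 18.5·20.5 = 322.7500; (r_i+r_j)·cross = 38·322.7500 = 12264.5000
edge 5: (18.5,36)→(8,34.5)  cross = 18.5·34.5 − 8·36 = 350.2500; (r_i+r_j)·cross = 26.5·350.2500 = 9281.6250
edge 6: (8,34.5)→(4,33.5)  cross = 8·33.5 − 4·34.5 = 130.0000; (r_i+r_j)·cross = 12·130.0000 = 1560.0000
edge 7: (4,33.5)→(0.5,20)  cross = 4·20 − 0.5·33.5 = 63.2500; (r_i+r_j)·cross = 4.5·63.2500 = 284.6250
Σcross = 1059.2500 → A = |Σcross|/2 = 529.6250 mm²
Σ(r_i+r_j)·cross = 31999.0000 → first moment M = |Σ|/6 = 5333.1667
R_c = M/A = 5333.1667/529.6250 = 10.0697 mm
θ = 308° = 5.375614 rad
V = θ·R_c·A = 5.375614·10.0697·529.6250 = 28669.046 mm³

Volume = 28669.046 mm³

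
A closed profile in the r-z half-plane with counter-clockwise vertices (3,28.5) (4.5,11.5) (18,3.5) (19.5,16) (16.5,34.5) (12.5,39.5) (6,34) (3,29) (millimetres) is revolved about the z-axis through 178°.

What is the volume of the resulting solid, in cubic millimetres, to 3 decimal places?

Profile (r,z), 8 vertices: (3,28.5) (4.5,11.5) (18,3.5) (19.5,16) (16.5,34.5) (12.5,39.5) (6,34) (3,29)
edge 0: (3,28.5)→(4.5,11.5)  cross = 3·11.5 − 4.5·28.5 = -93.7500; (r_i+r_j)·cross = 7.5·-93.7500 = -703.1250
edge 1: (4.5,11.5)→(18,3.5)  cross = 4.5·3.5 − 18·11.5 = -191.2500; (r_i+r_j)·cross = 22.5·-191.2500 = -4303.1250
edge 2: (18,3.5)→(19.5,16)  cross = 18·16 − 19.5·3.5 = 219.7500; (r_i+r_j)·cross = 37.5·219.7500 = 8240.6250
edge 3: (19.5,16)→(16.5,34.5)  cross = 19.5·34.5 − 16.5·16 = 408.7500; (r_i+r_j)·cross = 36·408.7500 = 14715.0000
edge 4: (16.5,34.5)→(12.5,39.5)  cross = 16.5·39.5 − 12.5·34.5 = 220.5000; (r_i+r_j)·cross = 29·220.5000 = 6394.5000
edge 5: (12.5,39.5)→(6,34)  cross = 12.5·34 − 6·39.5 = 188.0000; (r_i+r_j)·cross = 18.5·188.0000 = 3478.0000
edge 6: (6,34)→(3,29)  cross = 6·29 − 3·34 = 72.0000; (r_i+r_j)·cross = 9·72.0000 = 648.0000
edge 7: (3,29)→(3,28.5)  cross = 3·28.5 − 3·29 = -1.5000; (r_i+r_j)·cross = 6·-1.5000 = -9.0000
Σcross = 822.5000 → A = |Σcross|/2 = 411.2500 mm²
Σ(r_i+r_j)·cross = 28460.8750 → first moment M = |Σ|/6 = 4743.4792
R_c = M/A = 4743.4792/411.2500 = 11.5343 mm
θ = 178° = 3.106686 rad
V = θ·R_c·A = 3.106686·11.5343·411.2500 = 14736.501 mm³

Volume = 14736.501 mm³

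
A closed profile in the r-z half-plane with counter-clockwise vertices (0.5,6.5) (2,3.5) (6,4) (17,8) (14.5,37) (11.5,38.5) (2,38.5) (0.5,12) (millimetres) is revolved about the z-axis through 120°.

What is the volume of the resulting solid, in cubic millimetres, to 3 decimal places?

Profile (r,z), 8 vertices: (0.5,6.5) (2,3.5) (6,4) (17,8) (14.5,37) (11.5,38.5) (2,38.5) (0.5,12)
edge 0: (0.5,6.5)→(2,3.5)  cross = 0.5·3.5 − 2·6.5 = -11.2500; (r_i+r_j)·cross = 2.5·-11.2500 = -28.1250
edge 1: (2,3.5)→(6,4)  cross = 2·4 − 6·3.5 = -13.0000; (r_i+r_j)·cross = 8·-13.0000 = -104.0000
edge 2: (6,4)→(17,8)  cross = 6·8 − 17·4 = -20.0000; (r_i+r_j)·cross = 23·-20.0000 = -460.0000
edge 3: (17,8)→(14.5,37)  cross = 17·37 − 14.5·8 = 513.0000; (r_i+r_j)·cross = 31.5·513.0000 = 16159.5000
edge 4: (14.5,37)→(11.5,38.5)  cross = 14.5·38.5 − 11.5·37 = 132.7500; (r_i+r_j)·cross = 26·132.7500 = 3451.5000
edge 5: (11.5,38.5)→(2,38.5)  cross = 11.5·38.5 − 2·38.5 = 365.7500; (r_i+r_j)·cross = 13.5·365.7500 = 4937.6250
edge 6: (2,38.5)→(0.5,12)  cross = 2·12 − 0.5·38.5 = 4.7500; (r_i+r_j)·cross = 2.5·4.7500 = 11.8750
edge 7: (0.5,12)→(0.5,6.5)  cross = 0.5·6.5 − 0.5·12 = -2.7500; (r_i+r_j)·cross = 1·-2.7500 = -2.7500
Σcross = 969.2500 → A = |Σcross|/2 = 484.6250 mm²
Σ(r_i+r_j)·cross = 23965.6250 → first moment M = |Σ|/6 = 3994.2708
R_c = M/A = 3994.2708/484.6250 = 8.2420 mm
θ = 120° = 2.094395 rad
V = θ·R_c·A = 2.094395·8.2420·484.6250 = 8365.581 mm³

Volume = 8365.581 mm³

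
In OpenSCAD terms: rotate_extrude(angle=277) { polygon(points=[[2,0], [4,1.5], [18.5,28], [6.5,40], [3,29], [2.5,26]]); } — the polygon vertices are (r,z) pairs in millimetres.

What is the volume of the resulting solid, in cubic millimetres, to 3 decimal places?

Profile (r,z), 6 vertices: (2,0) (4,1.5) (18.5,28) (6.5,40) (3,29) (2.5,26)
edge 0: (2,0)→(4,1.5)  cross = 2·1.5 − 4·0 = 3.0000; (r_i+r_j)·cross = 6·3.0000 = 18.0000
edge 1: (4,1.5)→(18.5,28)  cross = 4·28 − 18.5·1.5 = 84.2500; (r_i+r_j)·cross = 22.5·84.2500 = 1895.6250
edge 2: (18.5,28)→(6.5,40)  cross = 18.5·40 − 6.5·28 = 558.0000; (r_i+r_j)·cross = 25·558.0000 = 13950.0000
edge 3: (6.5,40)→(3,29)  cross = 6.5·29 − 3·40 = 68.5000; (r_i+r_j)·cross = 9.5·68.5000 = 650.7500
edge 4: (3,29)→(2.5,26)  cross = 3·26 − 2.5·29 = 5.5000; (r_i+r_j)·cross = 5.5·5.5000 = 30.2500
edge 5: (2.5,26)→(2,0)  cross = 2.5·0 − 2·26 = -52.0000; (r_i+r_j)·cross = 4.5·-52.0000 = -234.0000
Σcross = 667.2500 → A = |Σcross|/2 = 333.6250 mm²
Σ(r_i+r_j)·cross = 16310.6250 → first moment M = |Σ|/6 = 2718.4375
R_c = M/A = 2718.4375/333.6250 = 8.1482 mm
θ = 277° = 4.834562 rad
V = θ·R_c·A = 4.834562·8.1482·333.6250 = 13142.455 mm³

Volume = 13142.455 mm³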